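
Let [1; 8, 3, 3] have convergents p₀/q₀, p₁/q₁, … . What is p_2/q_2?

28/25

Using pₖ = aₖpₖ₋₁ + pₖ₋₂, qₖ = aₖqₖ₋₁ + qₖ₋₂ (with p₋₁=1, p₋₂=0, q₋₁=0, q₋₂=1):
  k=0: a=1, p=1, q=1
  k=1: a=8, p=9, q=8
  k=2: a=3, p=28, q=25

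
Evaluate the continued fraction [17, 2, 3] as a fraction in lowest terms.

Using pₖ = aₖpₖ₋₁ + pₖ₋₂ and qₖ = aₖqₖ₋₁ + qₖ₋₂:
  k=0: a=17, p=17, q=1
  k=1: a=2, p=35, q=2
  k=2: a=3, p=122, q=7

122/7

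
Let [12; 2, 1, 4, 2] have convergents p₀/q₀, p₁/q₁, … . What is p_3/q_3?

173/14

Using pₖ = aₖpₖ₋₁ + pₖ₋₂, qₖ = aₖqₖ₋₁ + qₖ₋₂ (with p₋₁=1, p₋₂=0, q₋₁=0, q₋₂=1):
  k=0: a=12, p=12, q=1
  k=1: a=2, p=25, q=2
  k=2: a=1, p=37, q=3
  k=3: a=4, p=173, q=14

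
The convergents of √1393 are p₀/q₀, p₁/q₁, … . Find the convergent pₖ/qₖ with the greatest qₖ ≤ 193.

3583/96

√1393 = [37; 3, 10, 3, 74, …] (period length 4).
Convergents:
  p_0/q_0 = 37/1
  p_1/q_1 = 112/3
  p_2/q_2 = 1157/31
  p_3/q_3 = 3583/96
  p_4/q_4 = 266299/7135
q_3 = 96 ≤ 193 < 7135 = q_4, so the answer is 3583/96.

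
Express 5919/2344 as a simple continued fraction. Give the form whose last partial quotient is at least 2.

[2; 1, 1, 9, 2, 3, 5, 3]

5919 = 2·2344 + 1231
2344 = 1·1231 + 1113
1231 = 1·1113 + 118
1113 = 9·118 + 51
118 = 2·51 + 16
51 = 3·16 + 3
16 = 5·3 + 1
3 = 3·1 + 0  (stop)
So 5919/2344 = [2; 1, 1, 9, 2, 3, 5, 3].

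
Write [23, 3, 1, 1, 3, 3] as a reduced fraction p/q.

Fold from the inside: start with 3/1.
  3 + 1/3 = 10/3
  1 + 3/10 = 13/10
  1 + 10/13 = 23/13
  3 + 13/23 = 82/23
  23 + 23/82 = 1909/82

1909/82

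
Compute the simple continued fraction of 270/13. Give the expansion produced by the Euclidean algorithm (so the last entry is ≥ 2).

[20; 1, 3, 3]

270 = 20×13 + 10
13 = 1×10 + 3
10 = 3×3 + 1
3 = 3×1 + 0  (stop)
So 270/13 = [20; 1, 3, 3].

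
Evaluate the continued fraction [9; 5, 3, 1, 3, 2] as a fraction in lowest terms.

Using pₖ = aₖpₖ₋₁ + pₖ₋₂ and qₖ = aₖqₖ₋₁ + qₖ₋₂:
  k=0: a=9, p=9, q=1
  k=1: a=5, p=46, q=5
  k=2: a=3, p=147, q=16
  k=3: a=1, p=193, q=21
  k=4: a=3, p=726, q=79
  k=5: a=2, p=1645, q=179

1645/179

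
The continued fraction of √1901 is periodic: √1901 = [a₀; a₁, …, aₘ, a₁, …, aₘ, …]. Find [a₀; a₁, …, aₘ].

a₀ = ⌊√1901⌋ = 43.
With m₀=0, d₀=1 and mₖ₊₁ = dₖaₖ − mₖ, dₖ₊₁ = (n − mₖ₊₁²)/dₖ, aₖ₊₁ = ⌊(a₀+mₖ₊₁)/dₖ₊₁⌋:
  k=1: m=43, d=52, a=1
  k=2: m=9, d=35, a=1
  k=3: m=26, d=35, a=1
  k=4: m=9, d=52, a=1
  k=5: m=43, d=1, a=86
d=1 and a=2a₀=86 at k=5, so the next step gives (m, d) = (43, 52) again — its k=1 value — and the period has length 5.

[43; 1, 1, 1, 1, 86]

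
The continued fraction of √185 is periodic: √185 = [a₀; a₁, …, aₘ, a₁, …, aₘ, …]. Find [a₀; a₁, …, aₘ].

[13; 1, 1, 1, 1, 26]

a₀ = ⌊√185⌋ = 13.
With m₀=0, d₀=1 and mₖ₊₁ = dₖaₖ − mₖ, dₖ₊₁ = (n − mₖ₊₁²)/dₖ, aₖ₊₁ = ⌊(a₀+mₖ₊₁)/dₖ₊₁⌋:
  k=1: m=13, d=16, a=1
  k=2: m=3, d=11, a=1
  k=3: m=8, d=11, a=1
  k=4: m=3, d=16, a=1
  k=5: m=13, d=1, a=26
d=1 and a=2a₀=26 at k=5, so the next step gives (m, d) = (13, 16) again — its k=1 value — and the period has length 5.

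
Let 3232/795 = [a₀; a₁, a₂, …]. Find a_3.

3232 = 4·795 + 52   →  a_0 = 4
795 = 15·52 + 15   →  a_1 = 15
52 = 3·15 + 7   →  a_2 = 3
15 = 2·7 + 1   →  a_3 = 2

2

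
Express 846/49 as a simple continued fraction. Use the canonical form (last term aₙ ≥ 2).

846 = 17·49 + 13
49 = 3·13 + 10
13 = 1·10 + 3
10 = 3·3 + 1
3 = 3·1 + 0  (stop)
So 846/49 = [17; 3, 1, 3, 3].

[17; 3, 1, 3, 3]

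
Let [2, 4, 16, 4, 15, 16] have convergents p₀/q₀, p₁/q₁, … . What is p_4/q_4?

Using pₖ = aₖpₖ₋₁ + pₖ₋₂, qₖ = aₖqₖ₋₁ + qₖ₋₂ (with p₋₁=1, p₋₂=0, q₋₁=0, q₋₂=1):
  k=0: a=2, p=2, q=1
  k=1: a=4, p=9, q=4
  k=2: a=16, p=146, q=65
  k=3: a=4, p=593, q=264
  k=4: a=15, p=9041, q=4025

9041/4025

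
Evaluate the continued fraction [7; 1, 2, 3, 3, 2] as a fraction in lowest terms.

Using pₖ = aₖpₖ₋₁ + pₖ₋₂ and qₖ = aₖqₖ₋₁ + qₖ₋₂:
  k=0: a=7, p=7, q=1
  k=1: a=1, p=8, q=1
  k=2: a=2, p=23, q=3
  k=3: a=3, p=77, q=10
  k=4: a=3, p=254, q=33
  k=5: a=2, p=585, q=76

585/76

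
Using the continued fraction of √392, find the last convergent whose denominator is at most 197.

√392 = [19; 1, 3, 1, 38, …] (period length 4).
Convergents:
  p_0/q_0 = 19/1
  p_1/q_1 = 20/1
  p_2/q_2 = 79/4
  p_3/q_3 = 99/5
  p_4/q_4 = 3841/194
  p_5/q_5 = 3940/199
q_4 = 194 ≤ 197 < 199 = q_5, so the answer is 3841/194.

3841/194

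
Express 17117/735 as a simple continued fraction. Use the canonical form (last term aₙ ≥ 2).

17117 = 23·735 + 212
735 = 3·212 + 99
212 = 2·99 + 14
99 = 7·14 + 1
14 = 14·1 + 0  (stop)
So 17117/735 = [23; 3, 2, 7, 14].

[23; 3, 2, 7, 14]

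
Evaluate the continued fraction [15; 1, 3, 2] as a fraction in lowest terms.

142/9

Using pₖ = aₖpₖ₋₁ + pₖ₋₂ and qₖ = aₖqₖ₋₁ + qₖ₋₂:
  k=0: a=15, p=15, q=1
  k=1: a=1, p=16, q=1
  k=2: a=3, p=63, q=4
  k=3: a=2, p=142, q=9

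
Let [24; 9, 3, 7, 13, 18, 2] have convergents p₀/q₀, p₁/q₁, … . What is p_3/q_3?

Using pₖ = aₖpₖ₋₁ + pₖ₋₂, qₖ = aₖqₖ₋₁ + qₖ₋₂ (with p₋₁=1, p₋₂=0, q₋₁=0, q₋₂=1):
  k=0: a=24, p=24, q=1
  k=1: a=9, p=217, q=9
  k=2: a=3, p=675, q=28
  k=3: a=7, p=4942, q=205

4942/205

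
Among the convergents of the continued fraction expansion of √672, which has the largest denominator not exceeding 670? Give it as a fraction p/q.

√672 = [25; 1, 11, 1, 50, …] (period length 4).
Convergents:
  p_0/q_0 = 25/1
  p_1/q_1 = 26/1
  p_2/q_2 = 311/12
  p_3/q_3 = 337/13
  p_4/q_4 = 17161/662
  p_5/q_5 = 17498/675
q_4 = 662 ≤ 670 < 675 = q_5, so the answer is 17161/662.

17161/662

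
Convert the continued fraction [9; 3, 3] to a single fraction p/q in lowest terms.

Fold from the inside: start with 3/1.
  3 + 1/3 = 10/3
  9 + 3/10 = 93/10

93/10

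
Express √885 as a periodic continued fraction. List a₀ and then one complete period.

a₀ = ⌊√885⌋ = 29.
With m₀=0, d₀=1 and mₖ₊₁ = dₖaₖ − mₖ, dₖ₊₁ = (n − mₖ₊₁²)/dₖ, aₖ₊₁ = ⌊(a₀+mₖ₊₁)/dₖ₊₁⌋:
  k=1: m=29, d=44, a=1
  k=2: m=15, d=15, a=2
  k=3: m=15, d=44, a=1
  k=4: m=29, d=1, a=58
d=1 and a=2a₀=58 at k=4, so the next step gives (m, d) = (29, 44) again — its k=1 value — and the period has length 4.

[29; 1, 2, 1, 58]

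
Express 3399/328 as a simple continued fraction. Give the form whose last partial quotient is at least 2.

[10; 2, 1, 3, 9, 1, 2]

3399 = 10·328 + 119
328 = 2·119 + 90
119 = 1·90 + 29
90 = 3·29 + 3
29 = 9·3 + 2
3 = 1·2 + 1
2 = 2·1 + 0  (stop)
So 3399/328 = [10; 2, 1, 3, 9, 1, 2].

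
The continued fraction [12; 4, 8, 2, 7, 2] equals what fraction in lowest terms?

Fold from the inside: start with 2/1.
  7 + 1/2 = 15/2
  2 + 2/15 = 32/15
  8 + 15/32 = 271/32
  4 + 32/271 = 1116/271
  12 + 271/1116 = 13663/1116

13663/1116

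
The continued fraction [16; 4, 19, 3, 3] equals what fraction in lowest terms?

Fold from the inside: start with 3/1.
  3 + 1/3 = 10/3
  19 + 3/10 = 193/10
  4 + 10/193 = 782/193
  16 + 193/782 = 12705/782

12705/782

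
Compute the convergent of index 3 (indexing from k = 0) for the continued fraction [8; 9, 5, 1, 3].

446/55

Using pₖ = aₖpₖ₋₁ + pₖ₋₂, qₖ = aₖqₖ₋₁ + qₖ₋₂ (with p₋₁=1, p₋₂=0, q₋₁=0, q₋₂=1):
  k=0: a=8, p=8, q=1
  k=1: a=9, p=73, q=9
  k=2: a=5, p=373, q=46
  k=3: a=1, p=446, q=55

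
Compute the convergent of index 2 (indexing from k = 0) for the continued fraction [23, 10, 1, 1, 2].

Using pₖ = aₖpₖ₋₁ + pₖ₋₂, qₖ = aₖqₖ₋₁ + qₖ₋₂ (with p₋₁=1, p₋₂=0, q₋₁=0, q₋₂=1):
  k=0: a=23, p=23, q=1
  k=1: a=10, p=231, q=10
  k=2: a=1, p=254, q=11

254/11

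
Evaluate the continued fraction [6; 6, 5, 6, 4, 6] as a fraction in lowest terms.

30721/4986

Using pₖ = aₖpₖ₋₁ + pₖ₋₂ and qₖ = aₖqₖ₋₁ + qₖ₋₂:
  k=0: a=6, p=6, q=1
  k=1: a=6, p=37, q=6
  k=2: a=5, p=191, q=31
  k=3: a=6, p=1183, q=192
  k=4: a=4, p=4923, q=799
  k=5: a=6, p=30721, q=4986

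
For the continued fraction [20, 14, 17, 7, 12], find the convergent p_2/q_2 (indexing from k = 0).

Using pₖ = aₖpₖ₋₁ + pₖ₋₂, qₖ = aₖqₖ₋₁ + qₖ₋₂ (with p₋₁=1, p₋₂=0, q₋₁=0, q₋₂=1):
  k=0: a=20, p=20, q=1
  k=1: a=14, p=281, q=14
  k=2: a=17, p=4797, q=239

4797/239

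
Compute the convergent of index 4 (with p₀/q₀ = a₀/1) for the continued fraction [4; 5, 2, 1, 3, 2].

Using pₖ = aₖpₖ₋₁ + pₖ₋₂, qₖ = aₖqₖ₋₁ + qₖ₋₂ (with p₋₁=1, p₋₂=0, q₋₁=0, q₋₂=1):
  k=0: a=4, p=4, q=1
  k=1: a=5, p=21, q=5
  k=2: a=2, p=46, q=11
  k=3: a=1, p=67, q=16
  k=4: a=3, p=247, q=59

247/59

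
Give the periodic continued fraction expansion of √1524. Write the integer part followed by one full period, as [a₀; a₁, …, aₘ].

[39; 26, 78]

a₀ = ⌊√1524⌋ = 39.
With m₀=0, d₀=1 and mₖ₊₁ = dₖaₖ − mₖ, dₖ₊₁ = (n − mₖ₊₁²)/dₖ, aₖ₊₁ = ⌊(a₀+mₖ₊₁)/dₖ₊₁⌋:
  k=1: m=39, d=3, a=26
  k=2: m=39, d=1, a=78
d=1 and a=2a₀=78 at k=2, so the next step gives (m, d) = (39, 3) again — its k=1 value — and the period has length 2.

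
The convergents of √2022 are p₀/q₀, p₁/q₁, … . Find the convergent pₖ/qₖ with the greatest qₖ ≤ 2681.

√2022 = [44; 1, 28, 1, 88, …] (period length 4).
Convergents:
  p_0/q_0 = 44/1
  p_1/q_1 = 45/1
  p_2/q_2 = 1304/29
  p_3/q_3 = 1349/30
  p_4/q_4 = 120016/2669
  p_5/q_5 = 121365/2699
q_4 = 2669 ≤ 2681 < 2699 = q_5, so the answer is 120016/2669.

120016/2669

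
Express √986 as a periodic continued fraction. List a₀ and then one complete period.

a₀ = ⌊√986⌋ = 31.
With m₀=0, d₀=1 and mₖ₊₁ = dₖaₖ − mₖ, dₖ₊₁ = (n − mₖ₊₁²)/dₖ, aₖ₊₁ = ⌊(a₀+mₖ₊₁)/dₖ₊₁⌋:
  k=1: m=31, d=25, a=2
  k=2: m=19, d=25, a=2
  k=3: m=31, d=1, a=62
d=1 and a=2a₀=62 at k=3, so the next step gives (m, d) = (31, 25) again — its k=1 value — and the period has length 3.

[31; 2, 2, 62]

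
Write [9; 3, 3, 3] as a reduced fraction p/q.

307/33

Using pₖ = aₖpₖ₋₁ + pₖ₋₂ and qₖ = aₖqₖ₋₁ + qₖ₋₂:
  k=0: a=9, p=9, q=1
  k=1: a=3, p=28, q=3
  k=2: a=3, p=93, q=10
  k=3: a=3, p=307, q=33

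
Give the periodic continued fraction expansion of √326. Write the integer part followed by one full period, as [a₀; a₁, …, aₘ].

a₀ = ⌊√326⌋ = 18.

[18; 18, 36]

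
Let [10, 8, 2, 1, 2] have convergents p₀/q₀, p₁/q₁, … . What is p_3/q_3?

Using pₖ = aₖpₖ₋₁ + pₖ₋₂, qₖ = aₖqₖ₋₁ + qₖ₋₂ (with p₋₁=1, p₋₂=0, q₋₁=0, q₋₂=1):
  k=0: a=10, p=10, q=1
  k=1: a=8, p=81, q=8
  k=2: a=2, p=172, q=17
  k=3: a=1, p=253, q=25

253/25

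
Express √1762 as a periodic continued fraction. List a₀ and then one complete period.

a₀ = ⌊√1762⌋ = 41.
With m₀=0, d₀=1 and mₖ₊₁ = dₖaₖ − mₖ, dₖ₊₁ = (n − mₖ₊₁²)/dₖ, aₖ₊₁ = ⌊(a₀+mₖ₊₁)/dₖ₊₁⌋:
  k=1: m=41, d=81, a=1
  k=2: m=40, d=2, a=40
  k=3: m=40, d=81, a=1
  k=4: m=41, d=1, a=82
d=1 and a=2a₀=82 at k=4, so the next step gives (m, d) = (41, 81) again — its k=1 value — and the period has length 4.

[41; 1, 40, 1, 82]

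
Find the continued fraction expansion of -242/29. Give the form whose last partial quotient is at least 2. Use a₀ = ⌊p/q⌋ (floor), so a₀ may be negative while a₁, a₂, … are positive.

-242 = -9·29 + 19
29 = 1·19 + 10
19 = 1·10 + 9
10 = 1·9 + 1
9 = 9·1 + 0  (stop)
So -242/29 = [-9; 1, 1, 1, 9].

[-9; 1, 1, 1, 9]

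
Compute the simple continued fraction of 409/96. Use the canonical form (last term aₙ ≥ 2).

409 = 4*96 + 25
96 = 3*25 + 21
25 = 1*21 + 4
21 = 5*4 + 1
4 = 4*1 + 0  (stop)
So 409/96 = [4; 3, 1, 5, 4].

[4; 3, 1, 5, 4]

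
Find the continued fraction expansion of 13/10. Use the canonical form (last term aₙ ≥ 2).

13 = 1·10 + 3
10 = 3·3 + 1
3 = 3·1 + 0  (stop)
So 13/10 = [1; 3, 3].

[1; 3, 3]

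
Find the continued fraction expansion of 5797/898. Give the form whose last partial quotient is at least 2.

5797 = 6×898 + 409
898 = 2×409 + 80
409 = 5×80 + 9
80 = 8×9 + 8
9 = 1×8 + 1
8 = 8×1 + 0  (stop)
So 5797/898 = [6; 2, 5, 8, 1, 8].

[6; 2, 5, 8, 1, 8]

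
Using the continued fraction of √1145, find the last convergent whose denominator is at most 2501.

83681/2473

√1145 = [33; 1, 5, 5, 1, 66, …] (period length 5).
Convergents:
  p_0/q_0 = 33/1
  p_1/q_1 = 34/1
  p_2/q_2 = 203/6
  p_3/q_3 = 1049/31
  p_4/q_4 = 1252/37
  p_5/q_5 = 83681/2473
  p_6/q_6 = 84933/2510
q_5 = 2473 ≤ 2501 < 2510 = q_6, so the answer is 83681/2473.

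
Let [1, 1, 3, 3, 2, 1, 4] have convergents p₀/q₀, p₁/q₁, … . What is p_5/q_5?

76/43

Using pₖ = aₖpₖ₋₁ + pₖ₋₂, qₖ = aₖqₖ₋₁ + qₖ₋₂ (with p₋₁=1, p₋₂=0, q₋₁=0, q₋₂=1):
  k=0: a=1, p=1, q=1
  k=1: a=1, p=2, q=1
  k=2: a=3, p=7, q=4
  k=3: a=3, p=23, q=13
  k=4: a=2, p=53, q=30
  k=5: a=1, p=76, q=43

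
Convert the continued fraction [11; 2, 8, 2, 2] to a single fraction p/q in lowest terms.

Using pₖ = aₖpₖ₋₁ + pₖ₋₂ and qₖ = aₖqₖ₋₁ + qₖ₋₂:
  k=0: a=11, p=11, q=1
  k=1: a=2, p=23, q=2
  k=2: a=8, p=195, q=17
  k=3: a=2, p=413, q=36
  k=4: a=2, p=1021, q=89

1021/89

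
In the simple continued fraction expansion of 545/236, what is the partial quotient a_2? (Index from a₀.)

4

545 = 2·236 + 73   →  a_0 = 2
236 = 3·73 + 17   →  a_1 = 3
73 = 4·17 + 5   →  a_2 = 4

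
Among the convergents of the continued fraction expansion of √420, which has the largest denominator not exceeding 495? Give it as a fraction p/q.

3361/164

√420 = [20; 2, 40, …] (period length 2).
Convergents:
  p_0/q_0 = 20/1
  p_1/q_1 = 41/2
  p_2/q_2 = 1660/81
  p_3/q_3 = 3361/164
  p_4/q_4 = 136100/6641
q_3 = 164 ≤ 495 < 6641 = q_4, so the answer is 3361/164.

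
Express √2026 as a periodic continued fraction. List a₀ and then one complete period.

a₀ = ⌊√2026⌋ = 45.
With m₀=0, d₀=1 and mₖ₊₁ = dₖaₖ − mₖ, dₖ₊₁ = (n − mₖ₊₁²)/dₖ, aₖ₊₁ = ⌊(a₀+mₖ₊₁)/dₖ₊₁⌋:
  k=1: m=45, d=1, a=90
d=1 and a=2a₀=90 at k=1, so the next step gives (m, d) = (45, 1) again — its k=1 value — and the period has length 1.

[45; 90]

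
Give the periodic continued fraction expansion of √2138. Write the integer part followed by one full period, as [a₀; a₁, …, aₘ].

a₀ = ⌊√2138⌋ = 46.
With m₀=0, d₀=1 and mₖ₊₁ = dₖaₖ − mₖ, dₖ₊₁ = (n − mₖ₊₁²)/dₖ, aₖ₊₁ = ⌊(a₀+mₖ₊₁)/dₖ₊₁⌋:
  k=1: m=46, d=22, a=4
  k=2: m=42, d=17, a=5
  k=3: m=43, d=17, a=5
  k=4: m=42, d=22, a=4
  k=5: m=46, d=1, a=92
d=1 and a=2a₀=92 at k=5, so the next step gives (m, d) = (46, 22) again — its k=1 value — and the period has length 5.

[46; 4, 5, 5, 4, 92]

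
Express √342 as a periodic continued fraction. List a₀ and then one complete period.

a₀ = ⌊√342⌋ = 18.
With m₀=0, d₀=1 and mₖ₊₁ = dₖaₖ − mₖ, dₖ₊₁ = (n − mₖ₊₁²)/dₖ, aₖ₊₁ = ⌊(a₀+mₖ₊₁)/dₖ₊₁⌋:
  k=1: m=18, d=18, a=2
  k=2: m=18, d=1, a=36
d=1 and a=2a₀=36 at k=2, so the next step gives (m, d) = (18, 18) again — its k=1 value — and the period has length 2.

[18; 2, 36]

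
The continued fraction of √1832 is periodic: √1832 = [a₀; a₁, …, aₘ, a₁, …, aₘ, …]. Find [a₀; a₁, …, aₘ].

[42; 1, 4, 21, 4, 1, 84]

a₀ = ⌊√1832⌋ = 42.
With m₀=0, d₀=1 and mₖ₊₁ = dₖaₖ − mₖ, dₖ₊₁ = (n − mₖ₊₁²)/dₖ, aₖ₊₁ = ⌊(a₀+mₖ₊₁)/dₖ₊₁⌋:
  k=1: m=42, d=68, a=1
  k=2: m=26, d=17, a=4
  k=3: m=42, d=4, a=21
  k=4: m=42, d=17, a=4
  k=5: m=26, d=68, a=1
  k=6: m=42, d=1, a=84
d=1 and a=2a₀=84 at k=6, so the next step gives (m, d) = (42, 68) again — its k=1 value — and the period has length 6.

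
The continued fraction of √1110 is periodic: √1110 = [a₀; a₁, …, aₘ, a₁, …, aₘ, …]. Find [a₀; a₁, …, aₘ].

a₀ = ⌊√1110⌋ = 33.
With m₀=0, d₀=1 and mₖ₊₁ = dₖaₖ − mₖ, dₖ₊₁ = (n − mₖ₊₁²)/dₖ, aₖ₊₁ = ⌊(a₀+mₖ₊₁)/dₖ₊₁⌋:
  k=1: m=33, d=21, a=3
  k=2: m=30, d=10, a=6
  k=3: m=30, d=21, a=3
  k=4: m=33, d=1, a=66
d=1 and a=2a₀=66 at k=4, so the next step gives (m, d) = (33, 21) again — its k=1 value — and the period has length 4.

[33; 3, 6, 3, 66]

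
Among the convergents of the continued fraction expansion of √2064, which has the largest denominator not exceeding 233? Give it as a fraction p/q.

7269/160

√2064 = [45; 2, 3, 7, 3, 2, 90, …] (period length 6).
Convergents:
  p_0/q_0 = 45/1
  p_1/q_1 = 91/2
  p_2/q_2 = 318/7
  p_3/q_3 = 2317/51
  p_4/q_4 = 7269/160
  p_5/q_5 = 16855/371
q_4 = 160 ≤ 233 < 371 = q_5, so the answer is 7269/160.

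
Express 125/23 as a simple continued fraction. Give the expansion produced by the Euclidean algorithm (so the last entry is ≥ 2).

125 = 5*23 + 10
23 = 2*10 + 3
10 = 3*3 + 1
3 = 3*1 + 0  (stop)
So 125/23 = [5; 2, 3, 3].

[5; 2, 3, 3]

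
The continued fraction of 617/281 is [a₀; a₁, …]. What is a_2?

9

617 = 2·281 + 55   →  a_0 = 2
281 = 5·55 + 6   →  a_1 = 5
55 = 9·6 + 1   →  a_2 = 9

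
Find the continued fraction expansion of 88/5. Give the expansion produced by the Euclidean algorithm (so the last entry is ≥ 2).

88 = 17·5 + 3
5 = 1·3 + 2
3 = 1·2 + 1
2 = 2·1 + 0  (stop)
So 88/5 = [17; 1, 1, 2].

[17; 1, 1, 2]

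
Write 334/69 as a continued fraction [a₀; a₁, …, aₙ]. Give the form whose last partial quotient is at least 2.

334 = 4*69 + 58
69 = 1*58 + 11
58 = 5*11 + 3
11 = 3*3 + 2
3 = 1*2 + 1
2 = 2*1 + 0  (stop)
So 334/69 = [4; 1, 5, 3, 1, 2].

[4; 1, 5, 3, 1, 2]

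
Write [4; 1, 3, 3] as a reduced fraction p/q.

Fold from the inside: start with 3/1.
  3 + 1/3 = 10/3
  1 + 3/10 = 13/10
  4 + 10/13 = 62/13

62/13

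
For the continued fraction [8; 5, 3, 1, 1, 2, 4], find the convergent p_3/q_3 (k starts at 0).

172/21

Using pₖ = aₖpₖ₋₁ + pₖ₋₂, qₖ = aₖqₖ₋₁ + qₖ₋₂ (with p₋₁=1, p₋₂=0, q₋₁=0, q₋₂=1):
  k=0: a=8, p=8, q=1
  k=1: a=5, p=41, q=5
  k=2: a=3, p=131, q=16
  k=3: a=1, p=172, q=21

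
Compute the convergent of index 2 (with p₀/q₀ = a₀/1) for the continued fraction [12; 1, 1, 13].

25/2

Using pₖ = aₖpₖ₋₁ + pₖ₋₂, qₖ = aₖqₖ₋₁ + qₖ₋₂ (with p₋₁=1, p₋₂=0, q₋₁=0, q₋₂=1):
  k=0: a=12, p=12, q=1
  k=1: a=1, p=13, q=1
  k=2: a=1, p=25, q=2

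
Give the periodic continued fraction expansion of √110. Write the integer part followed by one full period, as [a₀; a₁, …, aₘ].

a₀ = ⌊√110⌋ = 10.

[10; 2, 20]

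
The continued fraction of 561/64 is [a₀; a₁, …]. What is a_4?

1

561 = 8·64 + 49   →  a_0 = 8
64 = 1·49 + 15   →  a_1 = 1
49 = 3·15 + 4   →  a_2 = 3
15 = 3·4 + 3   →  a_3 = 3
4 = 1·3 + 1   →  a_4 = 1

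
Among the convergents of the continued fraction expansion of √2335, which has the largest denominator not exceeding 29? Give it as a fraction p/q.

1353/28

√2335 = [48; 3, 9, 3, 96, …] (period length 4).
Convergents:
  p_0/q_0 = 48/1
  p_1/q_1 = 145/3
  p_2/q_2 = 1353/28
  p_3/q_3 = 4204/87
q_2 = 28 ≤ 29 < 87 = q_3, so the answer is 1353/28.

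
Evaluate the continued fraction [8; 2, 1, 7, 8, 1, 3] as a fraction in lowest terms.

Using pₖ = aₖpₖ₋₁ + pₖ₋₂ and qₖ = aₖqₖ₋₁ + qₖ₋₂:
  k=0: a=8, p=8, q=1
  k=1: a=2, p=17, q=2
  k=2: a=1, p=25, q=3
  k=3: a=7, p=192, q=23
  k=4: a=8, p=1561, q=187
  k=5: a=1, p=1753, q=210
  k=6: a=3, p=6820, q=817

6820/817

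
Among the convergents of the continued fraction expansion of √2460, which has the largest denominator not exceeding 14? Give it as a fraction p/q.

248/5

√2460 = [49; 1, 1, 2, 24, 2, 1, 1, 98, …] (period length 8).
Convergents:
  p_0/q_0 = 49/1
  p_1/q_1 = 50/1
  p_2/q_2 = 99/2
  p_3/q_3 = 248/5
  p_4/q_4 = 6051/122
q_3 = 5 ≤ 14 < 122 = q_4, so the answer is 248/5.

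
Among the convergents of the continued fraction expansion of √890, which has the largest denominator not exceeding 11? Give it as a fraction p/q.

√890 = [29; 1, 4, 1, 58, …] (period length 4).
Convergents:
  p_0/q_0 = 29/1
  p_1/q_1 = 30/1
  p_2/q_2 = 149/5
  p_3/q_3 = 179/6
  p_4/q_4 = 10531/353
q_3 = 6 ≤ 11 < 353 = q_4, so the answer is 179/6.

179/6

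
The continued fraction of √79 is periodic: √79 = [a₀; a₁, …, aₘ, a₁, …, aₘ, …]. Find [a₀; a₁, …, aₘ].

[8; 1, 7, 1, 16]

a₀ = ⌊√79⌋ = 8.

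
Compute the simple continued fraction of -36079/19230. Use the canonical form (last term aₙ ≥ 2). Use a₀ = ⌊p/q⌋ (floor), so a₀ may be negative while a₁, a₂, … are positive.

[-2; 8, 13, 12, 7, 2]

-36079 = -2×19230 + 2381
19230 = 8×2381 + 182
2381 = 13×182 + 15
182 = 12×15 + 2
15 = 7×2 + 1
2 = 2×1 + 0  (stop)
So -36079/19230 = [-2; 8, 13, 12, 7, 2].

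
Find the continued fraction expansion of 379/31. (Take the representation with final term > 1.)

[12; 4, 2, 3]

379 = 12×31 + 7
31 = 4×7 + 3
7 = 2×3 + 1
3 = 3×1 + 0  (stop)
So 379/31 = [12; 4, 2, 3].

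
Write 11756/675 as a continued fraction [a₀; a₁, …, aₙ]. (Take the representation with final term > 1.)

[17; 2, 2, 2, 18, 3]

11756 = 17·675 + 281
675 = 2·281 + 113
281 = 2·113 + 55
113 = 2·55 + 3
55 = 18·3 + 1
3 = 3·1 + 0  (stop)
So 11756/675 = [17; 2, 2, 2, 18, 3].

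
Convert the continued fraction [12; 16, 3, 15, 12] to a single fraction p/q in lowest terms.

109287/9061

Fold from the inside: start with 12/1.
  15 + 1/12 = 181/12
  3 + 12/181 = 555/181
  16 + 181/555 = 9061/555
  12 + 555/9061 = 109287/9061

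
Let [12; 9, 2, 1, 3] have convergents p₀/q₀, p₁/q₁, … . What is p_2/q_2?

Using pₖ = aₖpₖ₋₁ + pₖ₋₂, qₖ = aₖqₖ₋₁ + qₖ₋₂ (with p₋₁=1, p₋₂=0, q₋₁=0, q₋₂=1):
  k=0: a=12, p=12, q=1
  k=1: a=9, p=109, q=9
  k=2: a=2, p=230, q=19

230/19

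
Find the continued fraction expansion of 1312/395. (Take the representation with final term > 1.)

1312 = 3×395 + 127
395 = 3×127 + 14
127 = 9×14 + 1
14 = 14×1 + 0  (stop)
So 1312/395 = [3; 3, 9, 14].

[3; 3, 9, 14]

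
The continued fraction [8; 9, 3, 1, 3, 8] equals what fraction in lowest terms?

Using pₖ = aₖpₖ₋₁ + pₖ₋₂ and qₖ = aₖqₖ₋₁ + qₖ₋₂:
  k=0: a=8, p=8, q=1
  k=1: a=9, p=73, q=9
  k=2: a=3, p=227, q=28
  k=3: a=1, p=300, q=37
  k=4: a=3, p=1127, q=139
  k=5: a=8, p=9316, q=1149

9316/1149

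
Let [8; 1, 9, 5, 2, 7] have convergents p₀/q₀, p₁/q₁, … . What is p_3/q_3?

Using pₖ = aₖpₖ₋₁ + pₖ₋₂, qₖ = aₖqₖ₋₁ + qₖ₋₂ (with p₋₁=1, p₋₂=0, q₋₁=0, q₋₂=1):
  k=0: a=8, p=8, q=1
  k=1: a=1, p=9, q=1
  k=2: a=9, p=89, q=10
  k=3: a=5, p=454, q=51

454/51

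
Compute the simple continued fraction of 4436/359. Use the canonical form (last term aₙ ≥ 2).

4436 = 12·359 + 128
359 = 2·128 + 103
128 = 1·103 + 25
103 = 4·25 + 3
25 = 8·3 + 1
3 = 3·1 + 0  (stop)
So 4436/359 = [12; 2, 1, 4, 8, 3].

[12; 2, 1, 4, 8, 3]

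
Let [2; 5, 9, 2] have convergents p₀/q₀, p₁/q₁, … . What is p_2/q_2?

Using pₖ = aₖpₖ₋₁ + pₖ₋₂, qₖ = aₖqₖ₋₁ + qₖ₋₂ (with p₋₁=1, p₋₂=0, q₋₁=0, q₋₂=1):
  k=0: a=2, p=2, q=1
  k=1: a=5, p=11, q=5
  k=2: a=9, p=101, q=46

101/46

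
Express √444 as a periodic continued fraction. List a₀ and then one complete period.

a₀ = ⌊√444⌋ = 21.
With m₀=0, d₀=1 and mₖ₊₁ = dₖaₖ − mₖ, dₖ₊₁ = (n − mₖ₊₁²)/dₖ, aₖ₊₁ = ⌊(a₀+mₖ₊₁)/dₖ₊₁⌋:
  k=1: m=21, d=3, a=14
  k=2: m=21, d=1, a=42
d=1 and a=2a₀=42 at k=2, so the next step gives (m, d) = (21, 3) again — its k=1 value — and the period has length 2.

[21; 14, 42]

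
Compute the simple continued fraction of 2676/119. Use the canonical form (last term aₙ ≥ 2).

2676 = 22·119 + 58
119 = 2·58 + 3
58 = 19·3 + 1
3 = 3·1 + 0  (stop)
So 2676/119 = [22; 2, 19, 3].

[22; 2, 19, 3]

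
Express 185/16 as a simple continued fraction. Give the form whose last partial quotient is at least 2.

[11; 1, 1, 3, 2]

185 = 11×16 + 9
16 = 1×9 + 7
9 = 1×7 + 2
7 = 3×2 + 1
2 = 2×1 + 0  (stop)
So 185/16 = [11; 1, 1, 3, 2].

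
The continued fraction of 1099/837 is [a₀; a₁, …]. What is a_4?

3

1099 = 1·837 + 262   →  a_0 = 1
837 = 3·262 + 51   →  a_1 = 3
262 = 5·51 + 7   →  a_2 = 5
51 = 7·7 + 2   →  a_3 = 7
7 = 3·2 + 1   →  a_4 = 3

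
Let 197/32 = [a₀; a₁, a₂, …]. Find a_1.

197 = 6·32 + 5   →  a_0 = 6
32 = 6·5 + 2   →  a_1 = 6

6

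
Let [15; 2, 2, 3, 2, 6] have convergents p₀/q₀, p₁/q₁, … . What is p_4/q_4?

601/39

Using pₖ = aₖpₖ₋₁ + pₖ₋₂, qₖ = aₖqₖ₋₁ + qₖ₋₂ (with p₋₁=1, p₋₂=0, q₋₁=0, q₋₂=1):
  k=0: a=15, p=15, q=1
  k=1: a=2, p=31, q=2
  k=2: a=2, p=77, q=5
  k=3: a=3, p=262, q=17
  k=4: a=2, p=601, q=39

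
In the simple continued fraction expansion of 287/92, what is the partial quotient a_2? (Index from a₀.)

287 = 3·92 + 11   →  a_0 = 3
92 = 8·11 + 4   →  a_1 = 8
11 = 2·4 + 3   →  a_2 = 2

2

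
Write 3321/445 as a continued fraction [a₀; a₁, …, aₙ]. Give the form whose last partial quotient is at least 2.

3321 = 7×445 + 206
445 = 2×206 + 33
206 = 6×33 + 8
33 = 4×8 + 1
8 = 8×1 + 0  (stop)
So 3321/445 = [7; 2, 6, 4, 8].

[7; 2, 6, 4, 8]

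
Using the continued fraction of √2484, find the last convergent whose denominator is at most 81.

1246/25

√2484 = [49; 1, 5, 4, 5, 1, 98, …] (period length 6).
Convergents:
  p_0/q_0 = 49/1
  p_1/q_1 = 50/1
  p_2/q_2 = 299/6
  p_3/q_3 = 1246/25
  p_4/q_4 = 6529/131
q_3 = 25 ≤ 81 < 131 = q_4, so the answer is 1246/25.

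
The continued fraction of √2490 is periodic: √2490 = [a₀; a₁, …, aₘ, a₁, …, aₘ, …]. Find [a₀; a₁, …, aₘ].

a₀ = ⌊√2490⌋ = 49.
With m₀=0, d₀=1 and mₖ₊₁ = dₖaₖ − mₖ, dₖ₊₁ = (n − mₖ₊₁²)/dₖ, aₖ₊₁ = ⌊(a₀+mₖ₊₁)/dₖ₊₁⌋:
  k=1: m=49, d=89, a=1
  k=2: m=40, d=10, a=8
  k=3: m=40, d=89, a=1
  k=4: m=49, d=1, a=98
d=1 and a=2a₀=98 at k=4, so the next step gives (m, d) = (49, 89) again — its k=1 value — and the period has length 4.

[49; 1, 8, 1, 98]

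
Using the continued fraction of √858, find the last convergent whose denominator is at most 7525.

123640/4221

√858 = [29; 3, 2, 3, 58, …] (period length 4).
Convergents:
  p_0/q_0 = 29/1
  p_1/q_1 = 88/3
  p_2/q_2 = 205/7
  p_3/q_3 = 703/24
  p_4/q_4 = 40979/1399
  p_5/q_5 = 123640/4221
  p_6/q_6 = 288259/9841
q_5 = 4221 ≤ 7525 < 9841 = q_6, so the answer is 123640/4221.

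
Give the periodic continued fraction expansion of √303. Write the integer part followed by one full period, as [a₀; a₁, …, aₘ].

a₀ = ⌊√303⌋ = 17.
With m₀=0, d₀=1 and mₖ₊₁ = dₖaₖ − mₖ, dₖ₊₁ = (n − mₖ₊₁²)/dₖ, aₖ₊₁ = ⌊(a₀+mₖ₊₁)/dₖ₊₁⌋:
  k=1: m=17, d=14, a=2
  k=2: m=11, d=13, a=2
  k=3: m=15, d=6, a=5
  k=4: m=15, d=13, a=2
  k=5: m=11, d=14, a=2
  k=6: m=17, d=1, a=34
d=1 and a=2a₀=34 at k=6, so the next step gives (m, d) = (17, 14) again — its k=1 value — and the period has length 6.

[17; 2, 2, 5, 2, 2, 34]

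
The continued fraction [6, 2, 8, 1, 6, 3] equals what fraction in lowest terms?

Fold from the inside: start with 3/1.
  6 + 1/3 = 19/3
  1 + 3/19 = 22/19
  8 + 19/22 = 195/22
  2 + 22/195 = 412/195
  6 + 195/412 = 2667/412

2667/412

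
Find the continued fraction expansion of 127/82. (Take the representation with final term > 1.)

127 = 1*82 + 45
82 = 1*45 + 37
45 = 1*37 + 8
37 = 4*8 + 5
8 = 1*5 + 3
5 = 1*3 + 2
3 = 1*2 + 1
2 = 2*1 + 0  (stop)
So 127/82 = [1; 1, 1, 4, 1, 1, 1, 2].

[1; 1, 1, 4, 1, 1, 1, 2]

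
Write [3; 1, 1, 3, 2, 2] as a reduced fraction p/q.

139/39

Fold from the inside: start with 2/1.
  2 + 1/2 = 5/2
  3 + 2/5 = 17/5
  1 + 5/17 = 22/17
  1 + 17/22 = 39/22
  3 + 22/39 = 139/39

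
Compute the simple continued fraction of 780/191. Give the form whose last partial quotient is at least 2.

780 = 4*191 + 16
191 = 11*16 + 15
16 = 1*15 + 1
15 = 15*1 + 0  (stop)
So 780/191 = [4; 11, 1, 15].

[4; 11, 1, 15]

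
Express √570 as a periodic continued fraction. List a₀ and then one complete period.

[23; 1, 6, 1, 46]

a₀ = ⌊√570⌋ = 23.
With m₀=0, d₀=1 and mₖ₊₁ = dₖaₖ − mₖ, dₖ₊₁ = (n − mₖ₊₁²)/dₖ, aₖ₊₁ = ⌊(a₀+mₖ₊₁)/dₖ₊₁⌋:
  k=1: m=23, d=41, a=1
  k=2: m=18, d=6, a=6
  k=3: m=18, d=41, a=1
  k=4: m=23, d=1, a=46
d=1 and a=2a₀=46 at k=4, so the next step gives (m, d) = (23, 41) again — its k=1 value — and the period has length 4.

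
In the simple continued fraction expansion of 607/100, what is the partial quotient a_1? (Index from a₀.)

607 = 6·100 + 7   →  a_0 = 6
100 = 14·7 + 2   →  a_1 = 14

14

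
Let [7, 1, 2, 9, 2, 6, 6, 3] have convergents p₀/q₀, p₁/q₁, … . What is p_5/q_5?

2933/382

Using pₖ = aₖpₖ₋₁ + pₖ₋₂, qₖ = aₖqₖ₋₁ + qₖ₋₂ (with p₋₁=1, p₋₂=0, q₋₁=0, q₋₂=1):
  k=0: a=7, p=7, q=1
  k=1: a=1, p=8, q=1
  k=2: a=2, p=23, q=3
  k=3: a=9, p=215, q=28
  k=4: a=2, p=453, q=59
  k=5: a=6, p=2933, q=382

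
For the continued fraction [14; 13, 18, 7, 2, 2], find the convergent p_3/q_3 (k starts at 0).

23339/1658

Using pₖ = aₖpₖ₋₁ + pₖ₋₂, qₖ = aₖqₖ₋₁ + qₖ₋₂ (with p₋₁=1, p₋₂=0, q₋₁=0, q₋₂=1):
  k=0: a=14, p=14, q=1
  k=1: a=13, p=183, q=13
  k=2: a=18, p=3308, q=235
  k=3: a=7, p=23339, q=1658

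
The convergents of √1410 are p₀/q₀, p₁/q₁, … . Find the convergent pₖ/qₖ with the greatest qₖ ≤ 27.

751/20

√1410 = [37; 1, 1, 4, 1, 1, 74, …] (period length 6).
Convergents:
  p_0/q_0 = 37/1
  p_1/q_1 = 38/1
  p_2/q_2 = 75/2
  p_3/q_3 = 338/9
  p_4/q_4 = 413/11
  p_5/q_5 = 751/20
  p_6/q_6 = 55987/1491
q_5 = 20 ≤ 27 < 1491 = q_6, so the answer is 751/20.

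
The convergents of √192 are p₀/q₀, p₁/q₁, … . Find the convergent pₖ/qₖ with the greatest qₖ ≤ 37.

√192 = [13; 1, 5, 1, 26, …] (period length 4).
Convergents:
  p_0/q_0 = 13/1
  p_1/q_1 = 14/1
  p_2/q_2 = 83/6
  p_3/q_3 = 97/7
  p_4/q_4 = 2605/188
q_3 = 7 ≤ 37 < 188 = q_4, so the answer is 97/7.

97/7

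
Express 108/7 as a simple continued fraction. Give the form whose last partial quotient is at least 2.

108 = 15×7 + 3
7 = 2×3 + 1
3 = 3×1 + 0  (stop)
So 108/7 = [15; 2, 3].

[15; 2, 3]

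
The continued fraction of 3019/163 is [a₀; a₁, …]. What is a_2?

3019 = 18·163 + 85   →  a_0 = 18
163 = 1·85 + 78   →  a_1 = 1
85 = 1·78 + 7   →  a_2 = 1

1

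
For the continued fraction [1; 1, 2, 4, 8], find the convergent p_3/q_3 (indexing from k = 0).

Using pₖ = aₖpₖ₋₁ + pₖ₋₂, qₖ = aₖqₖ₋₁ + qₖ₋₂ (with p₋₁=1, p₋₂=0, q₋₁=0, q₋₂=1):
  k=0: a=1, p=1, q=1
  k=1: a=1, p=2, q=1
  k=2: a=2, p=5, q=3
  k=3: a=4, p=22, q=13

22/13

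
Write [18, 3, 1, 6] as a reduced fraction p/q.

Using pₖ = aₖpₖ₋₁ + pₖ₋₂ and qₖ = aₖqₖ₋₁ + qₖ₋₂:
  k=0: a=18, p=18, q=1
  k=1: a=3, p=55, q=3
  k=2: a=1, p=73, q=4
  k=3: a=6, p=493, q=27

493/27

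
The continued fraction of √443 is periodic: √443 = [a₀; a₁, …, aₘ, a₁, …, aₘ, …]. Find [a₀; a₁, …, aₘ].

[21; 21, 42]

a₀ = ⌊√443⌋ = 21.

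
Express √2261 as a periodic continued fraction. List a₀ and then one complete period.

[47; 1, 1, 4, 1, 1, 94]

a₀ = ⌊√2261⌋ = 47.
With m₀=0, d₀=1 and mₖ₊₁ = dₖaₖ − mₖ, dₖ₊₁ = (n − mₖ₊₁²)/dₖ, aₖ₊₁ = ⌊(a₀+mₖ₊₁)/dₖ₊₁⌋:
  k=1: m=47, d=52, a=1
  k=2: m=5, d=43, a=1
  k=3: m=38, d=19, a=4
  k=4: m=38, d=43, a=1
  k=5: m=5, d=52, a=1
  k=6: m=47, d=1, a=94
d=1 and a=2a₀=94 at k=6, so the next step gives (m, d) = (47, 52) again — its k=1 value — and the period has length 6.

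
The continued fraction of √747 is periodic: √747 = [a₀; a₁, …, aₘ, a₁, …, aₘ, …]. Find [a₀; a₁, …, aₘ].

a₀ = ⌊√747⌋ = 27.

[27; 3, 54]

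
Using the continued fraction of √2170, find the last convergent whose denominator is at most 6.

√2170 = [46; 1, 1, 2, 1, 1, 92, …] (period length 6).
Convergents:
  p_0/q_0 = 46/1
  p_1/q_1 = 47/1
  p_2/q_2 = 93/2
  p_3/q_3 = 233/5
  p_4/q_4 = 326/7
q_3 = 5 ≤ 6 < 7 = q_4, so the answer is 233/5.

233/5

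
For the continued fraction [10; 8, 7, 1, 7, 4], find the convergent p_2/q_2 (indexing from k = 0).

Using pₖ = aₖpₖ₋₁ + pₖ₋₂, qₖ = aₖqₖ₋₁ + qₖ₋₂ (with p₋₁=1, p₋₂=0, q₋₁=0, q₋₂=1):
  k=0: a=10, p=10, q=1
  k=1: a=8, p=81, q=8
  k=2: a=7, p=577, q=57

577/57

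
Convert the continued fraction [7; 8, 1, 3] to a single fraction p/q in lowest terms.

Fold from the inside: start with 3/1.
  1 + 1/3 = 4/3
  8 + 3/4 = 35/4
  7 + 4/35 = 249/35

249/35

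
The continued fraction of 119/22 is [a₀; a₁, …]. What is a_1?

119 = 5·22 + 9   →  a_0 = 5
22 = 2·9 + 4   →  a_1 = 2

2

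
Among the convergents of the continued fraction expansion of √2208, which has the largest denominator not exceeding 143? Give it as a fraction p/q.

√2208 = [46; 1, 92, …] (period length 2).
Convergents:
  p_0/q_0 = 46/1
  p_1/q_1 = 47/1
  p_2/q_2 = 4370/93
  p_3/q_3 = 4417/94
  p_4/q_4 = 410734/8741
q_3 = 94 ≤ 143 < 8741 = q_4, so the answer is 4417/94.

4417/94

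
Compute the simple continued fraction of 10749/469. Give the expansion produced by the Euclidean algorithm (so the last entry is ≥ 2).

[22; 1, 11, 2, 1, 12]

10749 = 22·469 + 431
469 = 1·431 + 38
431 = 11·38 + 13
38 = 2·13 + 12
13 = 1·12 + 1
12 = 12·1 + 0  (stop)
So 10749/469 = [22; 1, 11, 2, 1, 12].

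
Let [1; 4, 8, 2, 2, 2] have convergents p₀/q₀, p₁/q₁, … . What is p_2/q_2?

41/33

Using pₖ = aₖpₖ₋₁ + pₖ₋₂, qₖ = aₖqₖ₋₁ + qₖ₋₂ (with p₋₁=1, p₋₂=0, q₋₁=0, q₋₂=1):
  k=0: a=1, p=1, q=1
  k=1: a=4, p=5, q=4
  k=2: a=8, p=41, q=33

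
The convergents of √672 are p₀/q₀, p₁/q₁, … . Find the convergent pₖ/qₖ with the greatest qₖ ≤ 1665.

√672 = [25; 1, 11, 1, 50, …] (period length 4).
Convergents:
  p_0/q_0 = 25/1
  p_1/q_1 = 26/1
  p_2/q_2 = 311/12
  p_3/q_3 = 337/13
  p_4/q_4 = 17161/662
  p_5/q_5 = 17498/675
  p_6/q_6 = 209639/8087
q_5 = 675 ≤ 1665 < 8087 = q_6, so the answer is 17498/675.

17498/675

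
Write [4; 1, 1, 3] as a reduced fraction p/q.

Using pₖ = aₖpₖ₋₁ + pₖ₋₂ and qₖ = aₖqₖ₋₁ + qₖ₋₂:
  k=0: a=4, p=4, q=1
  k=1: a=1, p=5, q=1
  k=2: a=1, p=9, q=2
  k=3: a=3, p=32, q=7

32/7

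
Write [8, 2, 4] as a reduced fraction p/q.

76/9

Using pₖ = aₖpₖ₋₁ + pₖ₋₂ and qₖ = aₖqₖ₋₁ + qₖ₋₂:
  k=0: a=8, p=8, q=1
  k=1: a=2, p=17, q=2
  k=2: a=4, p=76, q=9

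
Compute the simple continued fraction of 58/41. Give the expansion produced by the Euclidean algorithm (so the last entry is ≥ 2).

58 = 1×41 + 17
41 = 2×17 + 7
17 = 2×7 + 3
7 = 2×3 + 1
3 = 3×1 + 0  (stop)
So 58/41 = [1; 2, 2, 2, 3].

[1; 2, 2, 2, 3]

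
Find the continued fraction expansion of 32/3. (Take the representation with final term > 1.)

32 = 10·3 + 2
3 = 1·2 + 1
2 = 2·1 + 0  (stop)
So 32/3 = [10; 1, 2].

[10; 1, 2]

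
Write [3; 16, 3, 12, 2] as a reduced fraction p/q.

3848/1257

Fold from the inside: start with 2/1.
  12 + 1/2 = 25/2
  3 + 2/25 = 77/25
  16 + 25/77 = 1257/77
  3 + 77/1257 = 3848/1257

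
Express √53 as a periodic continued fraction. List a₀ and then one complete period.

a₀ = ⌊√53⌋ = 7.
With m₀=0, d₀=1 and mₖ₊₁ = dₖaₖ − mₖ, dₖ₊₁ = (n − mₖ₊₁²)/dₖ, aₖ₊₁ = ⌊(a₀+mₖ₊₁)/dₖ₊₁⌋:
  k=1: m=7, d=4, a=3
  k=2: m=5, d=7, a=1
  k=3: m=2, d=7, a=1
  k=4: m=5, d=4, a=3
  k=5: m=7, d=1, a=14
d=1 and a=2a₀=14 at k=5, so the next step gives (m, d) = (7, 4) again — its k=1 value — and the period has length 5.

[7; 3, 1, 1, 3, 14]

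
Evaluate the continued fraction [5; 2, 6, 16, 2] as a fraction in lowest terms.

2365/433

Using pₖ = aₖpₖ₋₁ + pₖ₋₂ and qₖ = aₖqₖ₋₁ + qₖ₋₂:
  k=0: a=5, p=5, q=1
  k=1: a=2, p=11, q=2
  k=2: a=6, p=71, q=13
  k=3: a=16, p=1147, q=210
  k=4: a=2, p=2365, q=433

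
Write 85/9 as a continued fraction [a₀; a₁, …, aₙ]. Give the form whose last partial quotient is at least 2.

[9; 2, 4]

85 = 9*9 + 4
9 = 2*4 + 1
4 = 4*1 + 0  (stop)
So 85/9 = [9; 2, 4].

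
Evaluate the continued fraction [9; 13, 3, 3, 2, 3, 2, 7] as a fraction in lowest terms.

162509/17907

Fold from the inside: start with 7/1.
  2 + 1/7 = 15/7
  3 + 7/15 = 52/15
  2 + 15/52 = 119/52
  3 + 52/119 = 409/119
  3 + 119/409 = 1346/409
  13 + 409/1346 = 17907/1346
  9 + 1346/17907 = 162509/17907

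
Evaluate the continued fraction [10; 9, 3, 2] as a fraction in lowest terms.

Fold from the inside: start with 2/1.
  3 + 1/2 = 7/2
  9 + 2/7 = 65/7
  10 + 7/65 = 657/65

657/65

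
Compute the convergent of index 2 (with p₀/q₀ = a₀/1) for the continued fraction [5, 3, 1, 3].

Using pₖ = aₖpₖ₋₁ + pₖ₋₂, qₖ = aₖqₖ₋₁ + qₖ₋₂ (with p₋₁=1, p₋₂=0, q₋₁=0, q₋₂=1):
  k=0: a=5, p=5, q=1
  k=1: a=3, p=16, q=3
  k=2: a=1, p=21, q=4

21/4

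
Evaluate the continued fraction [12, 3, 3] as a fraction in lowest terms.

123/10

Using pₖ = aₖpₖ₋₁ + pₖ₋₂ and qₖ = aₖqₖ₋₁ + qₖ₋₂:
  k=0: a=12, p=12, q=1
  k=1: a=3, p=37, q=3
  k=2: a=3, p=123, q=10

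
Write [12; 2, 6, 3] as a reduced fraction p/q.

Using pₖ = aₖpₖ₋₁ + pₖ₋₂ and qₖ = aₖqₖ₋₁ + qₖ₋₂:
  k=0: a=12, p=12, q=1
  k=1: a=2, p=25, q=2
  k=2: a=6, p=162, q=13
  k=3: a=3, p=511, q=41

511/41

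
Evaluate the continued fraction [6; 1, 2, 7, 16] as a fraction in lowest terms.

2372/355

Using pₖ = aₖpₖ₋₁ + pₖ₋₂ and qₖ = aₖqₖ₋₁ + qₖ₋₂:
  k=0: a=6, p=6, q=1
  k=1: a=1, p=7, q=1
  k=2: a=2, p=20, q=3
  k=3: a=7, p=147, q=22
  k=4: a=16, p=2372, q=355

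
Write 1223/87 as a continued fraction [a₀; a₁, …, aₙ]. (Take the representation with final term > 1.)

1223 = 14*87 + 5
87 = 17*5 + 2
5 = 2*2 + 1
2 = 2*1 + 0  (stop)
So 1223/87 = [14; 17, 2, 2].

[14; 17, 2, 2]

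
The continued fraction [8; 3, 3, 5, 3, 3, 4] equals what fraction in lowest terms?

19999/2409

Using pₖ = aₖpₖ₋₁ + pₖ₋₂ and qₖ = aₖqₖ₋₁ + qₖ₋₂:
  k=0: a=8, p=8, q=1
  k=1: a=3, p=25, q=3
  k=2: a=3, p=83, q=10
  k=3: a=5, p=440, q=53
  k=4: a=3, p=1403, q=169
  k=5: a=3, p=4649, q=560
  k=6: a=4, p=19999, q=2409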